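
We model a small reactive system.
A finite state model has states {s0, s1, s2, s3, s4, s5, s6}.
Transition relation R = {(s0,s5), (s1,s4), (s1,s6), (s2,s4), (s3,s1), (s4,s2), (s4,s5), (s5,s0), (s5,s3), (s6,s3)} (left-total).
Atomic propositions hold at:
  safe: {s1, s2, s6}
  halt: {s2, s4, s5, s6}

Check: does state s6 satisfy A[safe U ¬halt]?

Yes

Sat(¬halt) = {s0, s1, s3}
A[safe U ¬halt]: least fixpoint, start Z0 = Sat(¬halt) = {s0, s1, s3}, add states in Sat(safe) with every successor in Z. Z1 = {s0, s1, s3, s6}; fixed.
Sat(A[safe U ¬halt]) = {s0, s1, s3, s6}
s6 ∈ Sat(A[safe U ¬halt]) = {s0, s1, s3, s6}, so the formula holds at s6.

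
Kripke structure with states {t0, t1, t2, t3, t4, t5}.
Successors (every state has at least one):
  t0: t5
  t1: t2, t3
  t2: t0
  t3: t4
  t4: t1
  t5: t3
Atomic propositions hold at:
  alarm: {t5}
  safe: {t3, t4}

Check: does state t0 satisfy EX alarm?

Sat(EX alarm) = {s : some successor in {t5}} = {t0}
t0 ∈ Sat(EX alarm) = {t0}, so the formula holds at t0.

Yes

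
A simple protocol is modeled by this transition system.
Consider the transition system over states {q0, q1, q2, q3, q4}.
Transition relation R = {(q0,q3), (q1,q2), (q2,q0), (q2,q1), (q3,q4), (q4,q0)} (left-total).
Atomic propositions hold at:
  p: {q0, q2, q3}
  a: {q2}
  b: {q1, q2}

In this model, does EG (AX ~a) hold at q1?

Sat(~a) = {q0, q1, q3, q4}
Sat(AX ~a) = {s : every successor in {q0, q1, q3, q4}} = {q0, q2, q3, q4}
EG (AX ~a): greatest fixpoint, start Z0 = {q0, q2, q3, q4}, keep only states in Sat with some successor in Z. Already a fixed point.
Sat(EG (AX ~a)) = {q0, q2, q3, q4}
q1 ∉ Sat(EG (AX ~a)) = {q0, q2, q3, q4}, so the formula does not hold at q1.

No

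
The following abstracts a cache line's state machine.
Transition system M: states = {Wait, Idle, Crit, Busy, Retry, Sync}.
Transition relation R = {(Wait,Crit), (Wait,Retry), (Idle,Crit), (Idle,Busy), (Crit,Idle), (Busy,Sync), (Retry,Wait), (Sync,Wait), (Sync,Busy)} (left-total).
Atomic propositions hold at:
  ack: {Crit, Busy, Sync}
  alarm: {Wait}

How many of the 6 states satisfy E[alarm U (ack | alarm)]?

4

Sat(ack | alarm) = {Wait, Crit, Busy, Sync}
E[alarm U (ack | alarm)]: least fixpoint, start Z0 = Sat((ack | alarm)) = {Wait, Crit, Busy, Sync}, add states in Sat(alarm) with some successor in Z. Already a fixed point.
Sat(E[alarm U (ack | alarm)]) = {Wait, Crit, Busy, Sync}
|Sat(E[alarm U (ack | alarm)])| = |{Wait, Crit, Busy, Sync}| = 4.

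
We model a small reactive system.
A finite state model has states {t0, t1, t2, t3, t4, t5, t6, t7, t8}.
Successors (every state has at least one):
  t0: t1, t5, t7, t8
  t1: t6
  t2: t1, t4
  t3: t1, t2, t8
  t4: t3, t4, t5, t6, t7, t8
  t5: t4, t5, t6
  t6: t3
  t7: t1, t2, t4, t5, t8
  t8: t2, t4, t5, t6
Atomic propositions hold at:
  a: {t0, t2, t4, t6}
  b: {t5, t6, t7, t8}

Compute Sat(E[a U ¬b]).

{t0, t1, t2, t3, t4, t6}

Sat(¬b) = {t0, t1, t2, t3, t4}
E[a U ¬b]: least fixpoint, start Z0 = Sat(¬b) = {t0, t1, t2, t3, t4}, add states in Sat(a) with some successor in Z. Z1 = {t0, t1, t2, t3, t4, t6}; fixed.
Sat(E[a U ¬b]) = {t0, t1, t2, t3, t4, t6}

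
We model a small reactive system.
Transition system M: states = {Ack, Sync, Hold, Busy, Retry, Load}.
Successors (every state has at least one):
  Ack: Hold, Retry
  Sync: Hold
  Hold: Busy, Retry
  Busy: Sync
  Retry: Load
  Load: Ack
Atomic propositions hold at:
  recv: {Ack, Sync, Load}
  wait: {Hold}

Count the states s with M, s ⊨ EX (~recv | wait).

Sat(~recv) = {Hold, Busy, Retry}
Sat(~recv | wait) = {Hold, Busy, Retry}
Sat(EX (~recv | wait)) = {s : some successor in {Hold, Busy, Retry}} = {Ack, Sync, Hold}
|Sat(EX (~recv | wait))| = |{Ack, Sync, Hold}| = 3.

3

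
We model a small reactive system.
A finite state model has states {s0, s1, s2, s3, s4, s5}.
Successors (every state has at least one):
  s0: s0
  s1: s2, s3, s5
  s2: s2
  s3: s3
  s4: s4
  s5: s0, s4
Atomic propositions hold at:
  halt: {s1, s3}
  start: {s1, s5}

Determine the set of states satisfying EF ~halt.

Sat(~halt) = {s0, s2, s4, s5}
EF ~halt: least fixpoint, start Z0 = {s0, s2, s4, s5}, add states with some successor in Z. Z1 = {s0, s1, s2, s4, s5}; fixed.
Sat(EF ~halt) = {s0, s1, s2, s4, s5}

{s0, s1, s2, s4, s5}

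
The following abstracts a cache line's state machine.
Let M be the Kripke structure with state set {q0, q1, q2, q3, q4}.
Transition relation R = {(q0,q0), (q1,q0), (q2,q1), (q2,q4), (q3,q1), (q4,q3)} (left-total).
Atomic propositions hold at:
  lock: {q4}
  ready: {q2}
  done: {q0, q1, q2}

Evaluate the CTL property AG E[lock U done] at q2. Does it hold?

E[lock U done]: least fixpoint, start Z0 = Sat(done) = {q0, q1, q2}, add states in Sat(lock) with some successor in Z. Already a fixed point.
Sat(E[lock U done]) = {q0, q1, q2}
AG E[lock U done]: greatest fixpoint, start Z0 = {q0, q1, q2}, keep only states in Sat with every successor in Z. Z1 = {q0, q1}; fixed.
Sat(AG E[lock U done]) = {q0, q1}
q2 ∉ Sat(AG E[lock U done]) = {q0, q1}, so the formula does not hold at q2.

No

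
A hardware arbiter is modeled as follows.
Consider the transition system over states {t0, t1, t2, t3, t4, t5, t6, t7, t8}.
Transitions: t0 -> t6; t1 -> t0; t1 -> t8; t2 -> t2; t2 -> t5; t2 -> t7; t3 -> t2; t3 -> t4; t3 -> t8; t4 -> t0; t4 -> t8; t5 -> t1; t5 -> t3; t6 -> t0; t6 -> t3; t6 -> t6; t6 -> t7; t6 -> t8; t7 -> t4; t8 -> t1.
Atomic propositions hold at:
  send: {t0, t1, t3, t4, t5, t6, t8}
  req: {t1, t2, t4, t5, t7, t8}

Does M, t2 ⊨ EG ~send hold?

Sat(~send) = {t2, t7}
EG ~send: greatest fixpoint, start Z0 = {t2, t7}, keep only states in Sat with some successor in Z. Z1 = {t2}; fixed.
Sat(EG ~send) = {t2}
t2 ∈ Sat(EG ~send) = {t2}, so the formula holds at t2.

Yes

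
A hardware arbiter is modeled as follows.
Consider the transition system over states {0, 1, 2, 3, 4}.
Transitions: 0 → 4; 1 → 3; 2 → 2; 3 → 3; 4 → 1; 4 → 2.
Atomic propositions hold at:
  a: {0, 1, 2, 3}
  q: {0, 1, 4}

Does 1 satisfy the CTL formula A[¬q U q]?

Sat(¬q) = {2, 3}
A[¬q U q]: least fixpoint, start Z0 = Sat(q) = {0, 1, 4}, add states in Sat(¬q) with every successor in Z. Already a fixed point.
Sat(A[¬q U q]) = {0, 1, 4}
1 ∈ Sat(A[¬q U q]) = {0, 1, 4}, so the formula holds at 1.

Yes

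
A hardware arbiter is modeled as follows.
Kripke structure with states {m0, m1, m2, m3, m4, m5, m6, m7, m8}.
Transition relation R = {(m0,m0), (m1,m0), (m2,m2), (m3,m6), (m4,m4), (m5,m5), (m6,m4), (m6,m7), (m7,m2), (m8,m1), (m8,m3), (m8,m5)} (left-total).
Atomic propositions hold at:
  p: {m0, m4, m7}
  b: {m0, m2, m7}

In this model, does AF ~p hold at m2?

Yes

Sat(~p) = {m1, m2, m3, m5, m6, m8}
AF ~p: least fixpoint, start Z0 = {m1, m2, m3, m5, m6, m8}, add states with every successor in Z. Z1 = {m1, m2, m3, m5, m6, m7, m8}; fixed.
Sat(AF ~p) = {m1, m2, m3, m5, m6, m7, m8}
m2 ∈ Sat(AF ~p) = {m1, m2, m3, m5, m6, m7, m8}, so the formula holds at m2.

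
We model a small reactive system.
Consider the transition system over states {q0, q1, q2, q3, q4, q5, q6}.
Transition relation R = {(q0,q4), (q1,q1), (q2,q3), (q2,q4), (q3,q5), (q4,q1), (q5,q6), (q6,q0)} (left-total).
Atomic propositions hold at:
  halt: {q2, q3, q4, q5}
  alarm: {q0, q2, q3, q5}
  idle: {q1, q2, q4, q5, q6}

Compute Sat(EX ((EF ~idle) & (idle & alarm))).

Sat(~idle) = {q0, q3}
EF ~idle: least fixpoint, start Z0 = {q0, q3}, add states with some successor in Z. Z1 = {q0, q2, q3, q6}; Z2 = {q0, q2, q3, q5, q6}; fixed.
Sat(EF ~idle) = {q0, q2, q3, q5, q6}
Sat(idle & alarm) = {q2, q5}
Sat((EF ~idle) & (idle & alarm)) = {q2, q5}
Sat(EX ((EF ~idle) & (idle & alarm))) = {s : some successor in {q2, q5}} = {q3}

{q3}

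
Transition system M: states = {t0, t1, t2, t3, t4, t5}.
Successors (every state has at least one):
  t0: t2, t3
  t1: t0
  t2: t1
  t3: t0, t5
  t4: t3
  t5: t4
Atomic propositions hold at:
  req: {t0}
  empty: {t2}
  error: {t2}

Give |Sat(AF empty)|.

AF empty: least fixpoint, start Z0 = {t2}, add states with every successor in Z. Already a fixed point.
Sat(AF empty) = {t2}
|Sat(AF empty)| = |{t2}| = 1.

1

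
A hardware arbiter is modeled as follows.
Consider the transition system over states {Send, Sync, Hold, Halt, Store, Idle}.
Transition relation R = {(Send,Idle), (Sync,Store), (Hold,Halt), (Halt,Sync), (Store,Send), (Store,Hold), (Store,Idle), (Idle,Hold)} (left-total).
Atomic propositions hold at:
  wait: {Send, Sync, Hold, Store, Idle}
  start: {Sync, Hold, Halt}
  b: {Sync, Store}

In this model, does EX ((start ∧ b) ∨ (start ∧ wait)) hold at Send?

Sat(start ∧ b) = {Sync}
Sat(start ∧ wait) = {Sync, Hold}
Sat((start ∧ b) ∨ (start ∧ wait)) = {Sync, Hold}
Sat(EX ((start ∧ b) ∨ (start ∧ wait))) = {s : some successor in {Sync, Hold}} = {Halt, Store, Idle}
Send ∉ Sat(EX ((start ∧ b) ∨ (start ∧ wait))) = {Halt, Store, Idle}, so the formula does not hold at Send.

No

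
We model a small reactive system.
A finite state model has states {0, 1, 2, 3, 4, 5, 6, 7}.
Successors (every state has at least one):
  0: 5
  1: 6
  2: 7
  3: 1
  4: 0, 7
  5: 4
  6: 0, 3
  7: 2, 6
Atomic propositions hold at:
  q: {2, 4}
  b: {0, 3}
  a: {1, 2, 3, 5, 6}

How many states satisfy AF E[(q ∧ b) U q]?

Sat(q ∧ b) = ∅
E[(q ∧ b) U q]: least fixpoint, start Z0 = Sat(q) = {2, 4}, add states in Sat(q ∧ b) with some successor in Z. Already a fixed point.
Sat(E[(q ∧ b) U q]) = {2, 4}
AF E[(q ∧ b) U q]: least fixpoint, start Z0 = {2, 4}, add states with every successor in Z. Z1 = {2, 4, 5}; Z2 = {0, 2, 4, 5}; fixed.
Sat(AF E[(q ∧ b) U q]) = {0, 2, 4, 5}
|Sat(AF E[(q ∧ b) U q])| = |{0, 2, 4, 5}| = 4.

4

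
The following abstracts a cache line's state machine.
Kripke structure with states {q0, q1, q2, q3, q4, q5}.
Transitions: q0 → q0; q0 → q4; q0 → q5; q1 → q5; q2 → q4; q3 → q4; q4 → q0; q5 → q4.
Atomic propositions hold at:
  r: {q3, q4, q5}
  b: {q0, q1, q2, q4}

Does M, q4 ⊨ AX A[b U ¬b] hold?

Sat(¬b) = {q3, q5}
A[b U ¬b]: least fixpoint, start Z0 = Sat(¬b) = {q3, q5}, add states in Sat(b) with every successor in Z. Z1 = {q1, q3, q5}; fixed.
Sat(A[b U ¬b]) = {q1, q3, q5}
Sat(AX A[b U ¬b]) = {s : every successor in {q1, q3, q5}} = {q1}
q4 ∉ Sat(AX A[b U ¬b]) = {q1}, so the formula does not hold at q4.

No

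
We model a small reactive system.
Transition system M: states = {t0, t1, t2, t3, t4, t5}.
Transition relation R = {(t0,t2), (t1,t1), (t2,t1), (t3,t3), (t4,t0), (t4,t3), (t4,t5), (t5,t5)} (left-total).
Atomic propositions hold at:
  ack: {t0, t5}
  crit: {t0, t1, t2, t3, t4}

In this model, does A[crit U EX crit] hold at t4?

Yes

Sat(EX crit) = {s : some successor in {t0, t1, t2, t3, t4}} = {t0, t1, t2, t3, t4}
A[crit U EX crit]: least fixpoint, start Z0 = Sat(EX crit) = {t0, t1, t2, t3, t4}, add states in Sat(crit) with every successor in Z. Already a fixed point.
Sat(A[crit U EX crit]) = {t0, t1, t2, t3, t4}
t4 ∈ Sat(A[crit U EX crit]) = {t0, t1, t2, t3, t4}, so the formula holds at t4.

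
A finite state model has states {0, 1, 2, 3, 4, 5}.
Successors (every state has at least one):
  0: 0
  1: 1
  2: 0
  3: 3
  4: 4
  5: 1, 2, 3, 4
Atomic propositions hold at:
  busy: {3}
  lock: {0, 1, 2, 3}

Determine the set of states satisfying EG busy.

EG busy: greatest fixpoint, start Z0 = {3}, keep only states in Sat with some successor in Z. Already a fixed point.
Sat(EG busy) = {3}

{3}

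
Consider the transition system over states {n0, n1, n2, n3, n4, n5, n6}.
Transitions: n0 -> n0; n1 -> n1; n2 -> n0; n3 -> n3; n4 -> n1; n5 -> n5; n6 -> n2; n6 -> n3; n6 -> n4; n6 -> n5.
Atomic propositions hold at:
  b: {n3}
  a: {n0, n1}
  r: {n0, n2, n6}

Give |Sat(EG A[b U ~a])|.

Sat(~a) = {n2, n3, n4, n5, n6}
A[b U ~a]: least fixpoint, start Z0 = Sat(~a) = {n2, n3, n4, n5, n6}, add states in Sat(b) with every successor in Z. Already a fixed point.
Sat(A[b U ~a]) = {n2, n3, n4, n5, n6}
EG A[b U ~a]: greatest fixpoint, start Z0 = {n2, n3, n4, n5, n6}, keep only states in Sat with some successor in Z. Z1 = {n3, n5, n6}; fixed.
Sat(EG A[b U ~a]) = {n3, n5, n6}
|Sat(EG A[b U ~a])| = |{n3, n5, n6}| = 3.

3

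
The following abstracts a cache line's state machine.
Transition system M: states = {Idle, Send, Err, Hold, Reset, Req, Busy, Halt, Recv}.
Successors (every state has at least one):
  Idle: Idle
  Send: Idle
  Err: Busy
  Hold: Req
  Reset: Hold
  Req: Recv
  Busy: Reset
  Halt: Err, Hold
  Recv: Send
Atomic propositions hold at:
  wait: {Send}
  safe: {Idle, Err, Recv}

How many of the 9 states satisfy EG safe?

EG safe: greatest fixpoint, start Z0 = {Idle, Err, Recv}, keep only states in Sat with some successor in Z. Z1 = {Idle}; fixed.
Sat(EG safe) = {Idle}
|Sat(EG safe)| = |{Idle}| = 1.

1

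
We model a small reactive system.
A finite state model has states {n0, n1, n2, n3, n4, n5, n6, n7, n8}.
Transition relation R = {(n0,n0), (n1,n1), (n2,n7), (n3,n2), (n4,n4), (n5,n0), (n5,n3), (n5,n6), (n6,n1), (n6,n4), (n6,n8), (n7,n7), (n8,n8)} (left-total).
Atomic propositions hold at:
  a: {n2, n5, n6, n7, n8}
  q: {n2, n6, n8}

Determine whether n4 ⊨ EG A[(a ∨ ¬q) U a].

Sat(¬q) = {n0, n1, n3, n4, n5, n7}
Sat(a ∨ ¬q) = {n0, n1, n2, n3, n4, n5, n6, n7, n8}
A[(a ∨ ¬q) U a]: least fixpoint, start Z0 = Sat(a) = {n2, n5, n6, n7, n8}, add states in Sat(a ∨ ¬q) with every successor in Z. Z1 = {n2, n3, n5, n6, n7, n8}; fixed.
Sat(A[(a ∨ ¬q) U a]) = {n2, n3, n5, n6, n7, n8}
EG A[(a ∨ ¬q) U a]: greatest fixpoint, start Z0 = {n2, n3, n5, n6, n7, n8}, keep only states in Sat with some successor in Z. Already a fixed point.
Sat(EG A[(a ∨ ¬q) U a]) = {n2, n3, n5, n6, n7, n8}
n4 ∉ Sat(EG A[(a ∨ ¬q) U a]) = {n2, n3, n5, n6, n7, n8}, so the formula does not hold at n4.

No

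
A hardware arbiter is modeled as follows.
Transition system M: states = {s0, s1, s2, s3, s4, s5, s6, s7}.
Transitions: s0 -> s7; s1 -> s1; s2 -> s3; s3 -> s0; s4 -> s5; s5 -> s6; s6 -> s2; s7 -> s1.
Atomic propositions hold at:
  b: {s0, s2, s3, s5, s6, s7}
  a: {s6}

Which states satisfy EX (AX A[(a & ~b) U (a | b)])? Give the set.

Sat(~b) = {s1, s4}
Sat(a & ~b) = ∅
Sat(a | b) = {s0, s2, s3, s5, s6, s7}
A[(a & ~b) U (a | b)]: least fixpoint, start Z0 = Sat((a | b)) = {s0, s2, s3, s5, s6, s7}, add states in Sat(a & ~b) with every successor in Z. Already a fixed point.
Sat(A[(a & ~b) U (a | b)]) = {s0, s2, s3, s5, s6, s7}
Sat(AX A[(a & ~b) U (a | b)]) = {s : every successor in {s0, s2, s3, s5, s6, s7}} = {s0, s2, s3, s4, s5, s6}
Sat(EX (AX A[(a & ~b) U (a | b)])) = {s : some successor in {s0, s2, s3, s4, s5, s6}} = {s2, s3, s4, s5, s6}

{s2, s3, s4, s5, s6}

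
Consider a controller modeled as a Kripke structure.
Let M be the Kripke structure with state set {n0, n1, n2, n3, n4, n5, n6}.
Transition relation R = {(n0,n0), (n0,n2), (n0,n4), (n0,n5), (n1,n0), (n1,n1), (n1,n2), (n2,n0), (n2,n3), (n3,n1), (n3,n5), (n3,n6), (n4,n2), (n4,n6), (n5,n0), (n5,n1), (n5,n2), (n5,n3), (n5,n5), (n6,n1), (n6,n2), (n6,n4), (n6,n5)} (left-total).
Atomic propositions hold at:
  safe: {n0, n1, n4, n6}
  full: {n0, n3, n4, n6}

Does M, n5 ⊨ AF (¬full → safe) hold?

Sat(¬full) = {n1, n2, n5}
Sat(¬full → safe) = {n0, n1, n3, n4, n6}
AF (¬full → safe): least fixpoint, start Z0 = {n0, n1, n3, n4, n6}, add states with every successor in Z. Z1 = {n0, n1, n2, n3, n4, n6}; fixed.
Sat(AF (¬full → safe)) = {n0, n1, n2, n3, n4, n6}
n5 ∉ Sat(AF (¬full → safe)) = {n0, n1, n2, n3, n4, n6}, so the formula does not hold at n5.

No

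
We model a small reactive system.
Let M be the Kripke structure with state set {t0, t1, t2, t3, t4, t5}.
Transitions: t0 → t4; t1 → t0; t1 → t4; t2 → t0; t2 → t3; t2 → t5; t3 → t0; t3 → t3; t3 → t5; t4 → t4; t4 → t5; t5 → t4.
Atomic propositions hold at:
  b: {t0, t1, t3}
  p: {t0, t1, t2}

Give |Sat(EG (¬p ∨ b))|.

5

Sat(¬p) = {t3, t4, t5}
Sat(¬p ∨ b) = {t0, t1, t3, t4, t5}
EG (¬p ∨ b): greatest fixpoint, start Z0 = {t0, t1, t3, t4, t5}, keep only states in Sat with some successor in Z. Already a fixed point.
Sat(EG (¬p ∨ b)) = {t0, t1, t3, t4, t5}
|Sat(EG (¬p ∨ b))| = |{t0, t1, t3, t4, t5}| = 5.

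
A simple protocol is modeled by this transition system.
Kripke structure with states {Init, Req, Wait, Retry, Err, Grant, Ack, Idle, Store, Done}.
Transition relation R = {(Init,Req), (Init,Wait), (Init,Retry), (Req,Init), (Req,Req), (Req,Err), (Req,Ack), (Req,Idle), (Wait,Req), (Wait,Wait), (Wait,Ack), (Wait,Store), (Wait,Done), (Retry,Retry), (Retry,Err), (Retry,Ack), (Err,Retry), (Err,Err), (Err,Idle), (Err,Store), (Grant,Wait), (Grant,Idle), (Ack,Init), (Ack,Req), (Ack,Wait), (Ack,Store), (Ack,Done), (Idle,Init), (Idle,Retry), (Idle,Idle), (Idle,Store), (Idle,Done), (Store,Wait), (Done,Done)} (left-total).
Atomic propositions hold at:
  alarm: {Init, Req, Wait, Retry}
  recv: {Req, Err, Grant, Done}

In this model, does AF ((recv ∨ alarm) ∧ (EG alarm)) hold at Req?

Sat(recv ∨ alarm) = {Init, Req, Wait, Retry, Err, Grant, Done}
EG alarm: greatest fixpoint, start Z0 = {Init, Req, Wait, Retry}, keep only states in Sat with some successor in Z. Already a fixed point.
Sat(EG alarm) = {Init, Req, Wait, Retry}
Sat((recv ∨ alarm) ∧ (EG alarm)) = {Init, Req, Wait, Retry}
AF ((recv ∨ alarm) ∧ (EG alarm)): least fixpoint, start Z0 = {Init, Req, Wait, Retry}, add states with every successor in Z. Z1 = {Init, Req, Wait, Retry, Store}; fixed.
Sat(AF ((recv ∨ alarm) ∧ (EG alarm))) = {Init, Req, Wait, Retry, Store}
Req ∈ Sat(AF ((recv ∨ alarm) ∧ (EG alarm))) = {Init, Req, Wait, Retry, Store}, so the formula holds at Req.

Yes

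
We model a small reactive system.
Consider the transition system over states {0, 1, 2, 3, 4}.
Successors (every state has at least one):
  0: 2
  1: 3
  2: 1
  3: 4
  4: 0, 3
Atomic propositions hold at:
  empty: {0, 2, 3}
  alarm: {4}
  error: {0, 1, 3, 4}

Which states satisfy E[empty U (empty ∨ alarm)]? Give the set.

{0, 2, 3, 4}

Sat(empty ∨ alarm) = {0, 2, 3, 4}
E[empty U (empty ∨ alarm)]: least fixpoint, start Z0 = Sat((empty ∨ alarm)) = {0, 2, 3, 4}, add states in Sat(empty) with some successor in Z. Already a fixed point.
Sat(E[empty U (empty ∨ alarm)]) = {0, 2, 3, 4}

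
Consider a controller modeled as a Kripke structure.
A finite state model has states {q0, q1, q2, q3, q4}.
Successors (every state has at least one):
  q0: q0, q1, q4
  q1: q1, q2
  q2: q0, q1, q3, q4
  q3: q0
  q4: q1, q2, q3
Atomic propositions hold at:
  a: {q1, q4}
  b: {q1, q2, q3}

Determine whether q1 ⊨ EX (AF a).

Yes

AF a: least fixpoint, start Z0 = {q1, q4}, add states with every successor in Z. Already a fixed point.
Sat(AF a) = {q1, q4}
Sat(EX (AF a)) = {s : some successor in {q1, q4}} = {q0, q1, q2, q4}
q1 ∈ Sat(EX (AF a)) = {q0, q1, q2, q4}, so the formula holds at q1.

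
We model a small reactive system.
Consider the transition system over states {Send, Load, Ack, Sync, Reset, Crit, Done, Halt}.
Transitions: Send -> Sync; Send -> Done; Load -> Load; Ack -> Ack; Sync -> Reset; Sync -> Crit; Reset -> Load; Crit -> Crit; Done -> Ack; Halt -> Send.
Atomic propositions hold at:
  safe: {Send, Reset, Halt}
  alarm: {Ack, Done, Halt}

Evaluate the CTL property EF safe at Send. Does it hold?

EF safe: least fixpoint, start Z0 = {Send, Reset, Halt}, add states with some successor in Z. Z1 = {Send, Sync, Reset, Halt}; fixed.
Sat(EF safe) = {Send, Sync, Reset, Halt}
Send ∈ Sat(EF safe) = {Send, Sync, Reset, Halt}, so the formula holds at Send.

Yes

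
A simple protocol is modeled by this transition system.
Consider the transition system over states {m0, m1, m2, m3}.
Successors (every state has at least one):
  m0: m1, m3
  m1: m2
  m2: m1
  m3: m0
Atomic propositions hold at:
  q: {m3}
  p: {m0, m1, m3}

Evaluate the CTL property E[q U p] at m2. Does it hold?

No

E[q U p]: least fixpoint, start Z0 = Sat(p) = {m0, m1, m3}, add states in Sat(q) with some successor in Z. Already a fixed point.
Sat(E[q U p]) = {m0, m1, m3}
m2 ∉ Sat(E[q U p]) = {m0, m1, m3}, so the formula does not hold at m2.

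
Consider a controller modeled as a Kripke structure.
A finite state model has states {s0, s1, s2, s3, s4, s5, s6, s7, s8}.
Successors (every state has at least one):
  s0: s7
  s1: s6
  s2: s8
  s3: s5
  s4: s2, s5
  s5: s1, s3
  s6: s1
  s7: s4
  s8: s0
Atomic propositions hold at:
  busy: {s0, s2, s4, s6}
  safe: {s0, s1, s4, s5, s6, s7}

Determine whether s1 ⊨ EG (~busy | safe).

Yes

Sat(~busy) = {s1, s3, s5, s7, s8}
Sat(~busy | safe) = {s0, s1, s3, s4, s5, s6, s7, s8}
EG (~busy | safe): greatest fixpoint, start Z0 = {s0, s1, s3, s4, s5, s6, s7, s8}, keep only states in Sat with some successor in Z. Already a fixed point.
Sat(EG (~busy | safe)) = {s0, s1, s3, s4, s5, s6, s7, s8}
s1 ∈ Sat(EG (~busy | safe)) = {s0, s1, s3, s4, s5, s6, s7, s8}, so the formula holds at s1.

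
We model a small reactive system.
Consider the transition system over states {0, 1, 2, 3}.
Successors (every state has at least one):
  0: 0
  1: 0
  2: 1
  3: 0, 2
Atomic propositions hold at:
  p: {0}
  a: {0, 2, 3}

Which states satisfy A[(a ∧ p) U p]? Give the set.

{0}

Sat(a ∧ p) = {0}
A[(a ∧ p) U p]: least fixpoint, start Z0 = Sat(p) = {0}, add states in Sat(a ∧ p) with every successor in Z. Already a fixed point.
Sat(A[(a ∧ p) U p]) = {0}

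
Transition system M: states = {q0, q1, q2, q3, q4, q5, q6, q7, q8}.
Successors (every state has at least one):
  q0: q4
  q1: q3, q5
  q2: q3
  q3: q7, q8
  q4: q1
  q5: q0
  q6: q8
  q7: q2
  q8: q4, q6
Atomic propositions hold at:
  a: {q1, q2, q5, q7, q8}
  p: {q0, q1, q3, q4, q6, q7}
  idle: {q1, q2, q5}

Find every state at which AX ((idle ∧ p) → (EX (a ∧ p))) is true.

{q0, q1, q2, q3, q5, q6, q7, q8}

Sat(idle ∧ p) = {q1}
Sat(a ∧ p) = {q1, q7}
Sat(EX (a ∧ p)) = {s : some successor in {q1, q7}} = {q3, q4}
Sat((idle ∧ p) → (EX (a ∧ p))) = {q0, q2, q3, q4, q5, q6, q7, q8}
Sat(AX ((idle ∧ p) → (EX (a ∧ p)))) = {s : every successor in {q0, q2, q3, q4, q5, q6, q7, q8}} = {q0, q1, q2, q3, q5, q6, q7, q8}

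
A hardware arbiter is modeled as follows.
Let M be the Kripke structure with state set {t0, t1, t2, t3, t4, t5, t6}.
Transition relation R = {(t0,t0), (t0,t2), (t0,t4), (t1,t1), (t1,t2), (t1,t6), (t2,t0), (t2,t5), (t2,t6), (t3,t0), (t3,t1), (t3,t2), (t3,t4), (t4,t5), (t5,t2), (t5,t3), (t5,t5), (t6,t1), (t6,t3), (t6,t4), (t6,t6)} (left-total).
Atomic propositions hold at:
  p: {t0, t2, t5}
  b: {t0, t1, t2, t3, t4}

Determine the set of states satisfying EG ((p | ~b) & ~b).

{t5, t6}

Sat(~b) = {t5, t6}
Sat(p | ~b) = {t0, t2, t5, t6}
Sat((p | ~b) & ~b) = {t5, t6}
EG ((p | ~b) & ~b): greatest fixpoint, start Z0 = {t5, t6}, keep only states in Sat with some successor in Z. Already a fixed point.
Sat(EG ((p | ~b) & ~b)) = {t5, t6}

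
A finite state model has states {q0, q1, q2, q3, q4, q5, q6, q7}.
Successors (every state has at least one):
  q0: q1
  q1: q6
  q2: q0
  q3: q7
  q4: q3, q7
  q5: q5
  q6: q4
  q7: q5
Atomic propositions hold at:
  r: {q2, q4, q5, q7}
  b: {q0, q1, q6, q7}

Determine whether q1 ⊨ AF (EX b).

Yes

Sat(EX b) = {s : some successor in {q0, q1, q6, q7}} = {q0, q1, q2, q3, q4}
AF (EX b): least fixpoint, start Z0 = {q0, q1, q2, q3, q4}, add states with every successor in Z. Z1 = {q0, q1, q2, q3, q4, q6}; fixed.
Sat(AF (EX b)) = {q0, q1, q2, q3, q4, q6}
q1 ∈ Sat(AF (EX b)) = {q0, q1, q2, q3, q4, q6}, so the formula holds at q1.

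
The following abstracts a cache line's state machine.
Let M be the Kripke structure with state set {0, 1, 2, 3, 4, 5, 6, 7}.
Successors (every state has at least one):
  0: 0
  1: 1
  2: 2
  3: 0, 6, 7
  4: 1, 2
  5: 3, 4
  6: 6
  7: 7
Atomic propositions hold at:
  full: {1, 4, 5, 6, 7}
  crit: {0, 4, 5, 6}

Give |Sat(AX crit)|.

2

Sat(AX crit) = {s : every successor in {0, 4, 5, 6}} = {0, 6}
|Sat(AX crit)| = |{0, 6}| = 2.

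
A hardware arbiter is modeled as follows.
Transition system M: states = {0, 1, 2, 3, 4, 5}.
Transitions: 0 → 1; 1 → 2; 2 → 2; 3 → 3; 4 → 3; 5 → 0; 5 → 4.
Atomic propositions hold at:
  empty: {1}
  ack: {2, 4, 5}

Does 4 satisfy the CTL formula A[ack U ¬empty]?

Yes

Sat(¬empty) = {0, 2, 3, 4, 5}
A[ack U ¬empty]: least fixpoint, start Z0 = Sat(¬empty) = {0, 2, 3, 4, 5}, add states in Sat(ack) with every successor in Z. Already a fixed point.
Sat(A[ack U ¬empty]) = {0, 2, 3, 4, 5}
4 ∈ Sat(A[ack U ¬empty]) = {0, 2, 3, 4, 5}, so the formula holds at 4.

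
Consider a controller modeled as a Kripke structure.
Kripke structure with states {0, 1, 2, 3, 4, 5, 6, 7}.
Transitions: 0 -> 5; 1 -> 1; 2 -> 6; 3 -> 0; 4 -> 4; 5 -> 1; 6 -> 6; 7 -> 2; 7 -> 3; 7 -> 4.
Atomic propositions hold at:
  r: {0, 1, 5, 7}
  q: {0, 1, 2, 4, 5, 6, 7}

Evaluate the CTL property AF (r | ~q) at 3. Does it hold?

Yes

Sat(~q) = {3}
Sat(r | ~q) = {0, 1, 3, 5, 7}
AF (r | ~q): least fixpoint, start Z0 = {0, 1, 3, 5, 7}, add states with every successor in Z. Already a fixed point.
Sat(AF (r | ~q)) = {0, 1, 3, 5, 7}
3 ∈ Sat(AF (r | ~q)) = {0, 1, 3, 5, 7}, so the formula holds at 3.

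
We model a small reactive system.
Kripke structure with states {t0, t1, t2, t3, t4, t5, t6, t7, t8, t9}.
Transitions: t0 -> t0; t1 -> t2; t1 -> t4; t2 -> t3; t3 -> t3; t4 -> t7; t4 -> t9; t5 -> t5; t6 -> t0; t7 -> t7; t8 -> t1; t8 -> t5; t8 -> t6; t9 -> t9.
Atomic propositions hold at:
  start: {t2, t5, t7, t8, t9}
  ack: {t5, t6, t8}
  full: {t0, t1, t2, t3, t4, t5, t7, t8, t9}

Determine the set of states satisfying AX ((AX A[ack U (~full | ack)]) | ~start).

{t0, t2, t3, t5, t6, t8}

Sat(~full) = {t6}
Sat(~full | ack) = {t5, t6, t8}
A[ack U (~full | ack)]: least fixpoint, start Z0 = Sat((~full | ack)) = {t5, t6, t8}, add states in Sat(ack) with every successor in Z. Already a fixed point.
Sat(A[ack U (~full | ack)]) = {t5, t6, t8}
Sat(AX A[ack U (~full | ack)]) = {s : every successor in {t5, t6, t8}} = {t5}
Sat(~start) = {t0, t1, t3, t4, t6}
Sat((AX A[ack U (~full | ack)]) | ~start) = {t0, t1, t3, t4, t5, t6}
Sat(AX ((AX A[ack U (~full | ack)]) | ~start)) = {s : every successor in {t0, t1, t3, t4, t5, t6}} = {t0, t2, t3, t5, t6, t8}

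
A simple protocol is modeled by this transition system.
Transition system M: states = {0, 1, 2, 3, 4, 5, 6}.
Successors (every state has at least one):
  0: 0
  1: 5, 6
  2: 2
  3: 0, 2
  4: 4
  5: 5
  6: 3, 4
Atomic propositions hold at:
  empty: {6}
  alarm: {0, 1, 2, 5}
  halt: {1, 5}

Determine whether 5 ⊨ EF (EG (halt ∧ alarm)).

Yes

Sat(halt ∧ alarm) = {1, 5}
EG (halt ∧ alarm): greatest fixpoint, start Z0 = {1, 5}, keep only states in Sat with some successor in Z. Already a fixed point.
Sat(EG (halt ∧ alarm)) = {1, 5}
EF (EG (halt ∧ alarm)): least fixpoint, start Z0 = {1, 5}, add states with some successor in Z. Already a fixed point.
Sat(EF (EG (halt ∧ alarm))) = {1, 5}
5 ∈ Sat(EF (EG (halt ∧ alarm))) = {1, 5}, so the formula holds at 5.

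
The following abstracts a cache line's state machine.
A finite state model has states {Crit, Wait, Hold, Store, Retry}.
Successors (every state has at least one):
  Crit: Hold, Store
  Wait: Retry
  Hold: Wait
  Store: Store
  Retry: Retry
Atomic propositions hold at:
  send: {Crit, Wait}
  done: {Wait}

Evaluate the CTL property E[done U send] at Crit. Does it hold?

E[done U send]: least fixpoint, start Z0 = Sat(send) = {Crit, Wait}, add states in Sat(done) with some successor in Z. Already a fixed point.
Sat(E[done U send]) = {Crit, Wait}
Crit ∈ Sat(E[done U send]) = {Crit, Wait}, so the formula holds at Crit.

Yes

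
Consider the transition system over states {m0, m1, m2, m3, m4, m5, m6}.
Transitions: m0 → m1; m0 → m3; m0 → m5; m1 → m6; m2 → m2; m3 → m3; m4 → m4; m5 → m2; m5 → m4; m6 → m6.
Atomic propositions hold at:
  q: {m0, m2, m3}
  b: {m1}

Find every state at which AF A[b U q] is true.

{m0, m2, m3}

A[b U q]: least fixpoint, start Z0 = Sat(q) = {m0, m2, m3}, add states in Sat(b) with every successor in Z. Already a fixed point.
Sat(A[b U q]) = {m0, m2, m3}
AF A[b U q]: least fixpoint, start Z0 = {m0, m2, m3}, add states with every successor in Z. Already a fixed point.
Sat(AF A[b U q]) = {m0, m2, m3}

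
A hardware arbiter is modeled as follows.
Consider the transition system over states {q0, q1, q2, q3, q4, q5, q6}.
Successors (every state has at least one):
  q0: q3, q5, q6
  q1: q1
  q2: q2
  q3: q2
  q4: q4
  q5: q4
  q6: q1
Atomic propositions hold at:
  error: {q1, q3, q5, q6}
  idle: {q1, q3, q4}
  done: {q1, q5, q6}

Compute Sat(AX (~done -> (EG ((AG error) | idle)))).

{q1, q4, q5, q6}

Sat(~done) = {q0, q2, q3, q4}
AG error: greatest fixpoint, start Z0 = {q1, q3, q5, q6}, keep only states in Sat with every successor in Z. Z1 = {q1, q6}; fixed.
Sat(AG error) = {q1, q6}
Sat((AG error) | idle) = {q1, q3, q4, q6}
EG ((AG error) | idle): greatest fixpoint, start Z0 = {q1, q3, q4, q6}, keep only states in Sat with some successor in Z. Z1 = {q1, q4, q6}; fixed.
Sat(EG ((AG error) | idle)) = {q1, q4, q6}
Sat(~done -> (EG ((AG error) | idle))) = {q1, q4, q5, q6}
Sat(AX (~done -> (EG ((AG error) | idle)))) = {s : every successor in {q1, q4, q5, q6}} = {q1, q4, q5, q6}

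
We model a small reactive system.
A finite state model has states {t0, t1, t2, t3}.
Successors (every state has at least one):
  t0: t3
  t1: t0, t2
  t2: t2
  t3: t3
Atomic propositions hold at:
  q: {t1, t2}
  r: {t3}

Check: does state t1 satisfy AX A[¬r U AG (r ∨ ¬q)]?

Sat(¬r) = {t0, t1, t2}
Sat(¬q) = {t0, t3}
Sat(r ∨ ¬q) = {t0, t3}
AG (r ∨ ¬q): greatest fixpoint, start Z0 = {t0, t3}, keep only states in Sat with every successor in Z. Already a fixed point.
Sat(AG (r ∨ ¬q)) = {t0, t3}
A[¬r U AG (r ∨ ¬q)]: least fixpoint, start Z0 = Sat(AG (r ∨ ¬q)) = {t0, t3}, add states in Sat(¬r) with every successor in Z. Already a fixed point.
Sat(A[¬r U AG (r ∨ ¬q)]) = {t0, t3}
Sat(AX A[¬r U AG (r ∨ ¬q)]) = {s : every successor in {t0, t3}} = {t0, t3}
t1 ∉ Sat(AX A[¬r U AG (r ∨ ¬q)]) = {t0, t3}, so the formula does not hold at t1.

No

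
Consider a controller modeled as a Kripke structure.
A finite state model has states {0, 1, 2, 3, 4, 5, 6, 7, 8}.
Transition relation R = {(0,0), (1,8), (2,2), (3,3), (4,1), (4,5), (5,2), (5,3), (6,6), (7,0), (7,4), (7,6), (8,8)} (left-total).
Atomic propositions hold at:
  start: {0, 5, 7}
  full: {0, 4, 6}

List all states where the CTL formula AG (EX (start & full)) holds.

Sat(start & full) = {0}
Sat(EX (start & full)) = {s : some successor in {0}} = {0, 7}
AG (EX (start & full)): greatest fixpoint, start Z0 = {0, 7}, keep only states in Sat with every successor in Z. Z1 = {0}; fixed.
Sat(AG (EX (start & full))) = {0}

{0}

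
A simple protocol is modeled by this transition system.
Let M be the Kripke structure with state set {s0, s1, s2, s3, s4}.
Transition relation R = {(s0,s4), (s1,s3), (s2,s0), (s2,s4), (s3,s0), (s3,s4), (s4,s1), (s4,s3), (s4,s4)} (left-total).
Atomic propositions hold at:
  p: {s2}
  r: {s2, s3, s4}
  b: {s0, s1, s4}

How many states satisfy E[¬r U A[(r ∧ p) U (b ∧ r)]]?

2

Sat(¬r) = {s0, s1}
Sat(r ∧ p) = {s2}
Sat(b ∧ r) = {s4}
A[(r ∧ p) U (b ∧ r)]: least fixpoint, start Z0 = Sat((b ∧ r)) = {s4}, add states in Sat(r ∧ p) with every successor in Z. Already a fixed point.
Sat(A[(r ∧ p) U (b ∧ r)]) = {s4}
E[¬r U A[(r ∧ p) U (b ∧ r)]]: least fixpoint, start Z0 = Sat(A[(r ∧ p) U (b ∧ r)]) = {s4}, add states in Sat(¬r) with some successor in Z. Z1 = {s0, s4}; fixed.
Sat(E[¬r U A[(r ∧ p) U (b ∧ r)]]) = {s0, s4}
|Sat(E[¬r U A[(r ∧ p) U (b ∧ r)]])| = |{s0, s4}| = 2.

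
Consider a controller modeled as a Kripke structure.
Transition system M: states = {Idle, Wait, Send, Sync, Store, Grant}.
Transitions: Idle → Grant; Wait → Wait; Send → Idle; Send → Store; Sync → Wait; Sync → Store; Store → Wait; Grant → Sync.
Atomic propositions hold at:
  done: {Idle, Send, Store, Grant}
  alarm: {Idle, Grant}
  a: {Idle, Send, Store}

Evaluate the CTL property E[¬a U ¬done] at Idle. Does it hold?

Sat(¬a) = {Wait, Sync, Grant}
Sat(¬done) = {Wait, Sync}
E[¬a U ¬done]: least fixpoint, start Z0 = Sat(¬done) = {Wait, Sync}, add states in Sat(¬a) with some successor in Z. Z1 = {Wait, Sync, Grant}; fixed.
Sat(E[¬a U ¬done]) = {Wait, Sync, Grant}
Idle ∉ Sat(E[¬a U ¬done]) = {Wait, Sync, Grant}, so the formula does not hold at Idle.

No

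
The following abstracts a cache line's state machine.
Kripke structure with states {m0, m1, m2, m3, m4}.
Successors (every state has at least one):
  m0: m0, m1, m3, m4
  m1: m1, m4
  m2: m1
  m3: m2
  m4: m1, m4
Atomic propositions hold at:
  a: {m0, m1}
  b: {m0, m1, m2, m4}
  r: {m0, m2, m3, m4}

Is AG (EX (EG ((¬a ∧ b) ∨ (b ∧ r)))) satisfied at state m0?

No

Sat(¬a) = {m2, m3, m4}
Sat(¬a ∧ b) = {m2, m4}
Sat(b ∧ r) = {m0, m2, m4}
Sat((¬a ∧ b) ∨ (b ∧ r)) = {m0, m2, m4}
EG ((¬a ∧ b) ∨ (b ∧ r)): greatest fixpoint, start Z0 = {m0, m2, m4}, keep only states in Sat with some successor in Z. Z1 = {m0, m4}; fixed.
Sat(EG ((¬a ∧ b) ∨ (b ∧ r))) = {m0, m4}
Sat(EX (EG ((¬a ∧ b) ∨ (b ∧ r)))) = {s : some successor in {m0, m4}} = {m0, m1, m4}
AG (EX (EG ((¬a ∧ b) ∨ (b ∧ r)))): greatest fixpoint, start Z0 = {m0, m1, m4}, keep only states in Sat with every successor in Z. Z1 = {m1, m4}; fixed.
Sat(AG (EX (EG ((¬a ∧ b) ∨ (b ∧ r))))) = {m1, m4}
m0 ∉ Sat(AG (EX (EG ((¬a ∧ b) ∨ (b ∧ r))))) = {m1, m4}, so the formula does not hold at m0.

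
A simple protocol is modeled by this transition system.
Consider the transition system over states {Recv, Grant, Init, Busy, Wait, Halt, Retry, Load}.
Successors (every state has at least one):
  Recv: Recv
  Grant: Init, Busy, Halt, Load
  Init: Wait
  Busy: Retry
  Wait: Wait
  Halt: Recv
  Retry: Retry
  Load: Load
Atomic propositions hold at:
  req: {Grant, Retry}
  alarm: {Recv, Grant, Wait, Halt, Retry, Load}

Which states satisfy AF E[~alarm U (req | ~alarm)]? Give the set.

Sat(~alarm) = {Init, Busy}
Sat(req | ~alarm) = {Grant, Init, Busy, Retry}
E[~alarm U (req | ~alarm)]: least fixpoint, start Z0 = Sat((req | ~alarm)) = {Grant, Init, Busy, Retry}, add states in Sat(~alarm) with some successor in Z. Already a fixed point.
Sat(E[~alarm U (req | ~alarm)]) = {Grant, Init, Busy, Retry}
AF E[~alarm U (req | ~alarm)]: least fixpoint, start Z0 = {Grant, Init, Busy, Retry}, add states with every successor in Z. Already a fixed point.
Sat(AF E[~alarm U (req | ~alarm)]) = {Grant, Init, Busy, Retry}

{Grant, Init, Busy, Retry}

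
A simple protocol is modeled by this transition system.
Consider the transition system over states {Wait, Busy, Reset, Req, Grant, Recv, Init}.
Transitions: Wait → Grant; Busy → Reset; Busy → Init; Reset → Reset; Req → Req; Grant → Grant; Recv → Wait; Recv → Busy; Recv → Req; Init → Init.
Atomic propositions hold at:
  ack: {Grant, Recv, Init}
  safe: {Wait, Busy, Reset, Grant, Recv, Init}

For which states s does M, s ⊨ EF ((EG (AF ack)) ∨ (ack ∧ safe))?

{Wait, Busy, Grant, Recv, Init}

AF ack: least fixpoint, start Z0 = {Grant, Recv, Init}, add states with every successor in Z. Z1 = {Wait, Grant, Recv, Init}; fixed.
Sat(AF ack) = {Wait, Grant, Recv, Init}
EG (AF ack): greatest fixpoint, start Z0 = {Wait, Grant, Recv, Init}, keep only states in Sat with some successor in Z. Already a fixed point.
Sat(EG (AF ack)) = {Wait, Grant, Recv, Init}
Sat(ack ∧ safe) = {Grant, Recv, Init}
Sat((EG (AF ack)) ∨ (ack ∧ safe)) = {Wait, Grant, Recv, Init}
EF ((EG (AF ack)) ∨ (ack ∧ safe)): least fixpoint, start Z0 = {Wait, Grant, Recv, Init}, add states with some successor in Z. Z1 = {Wait, Busy, Grant, Recv, Init}; fixed.
Sat(EF ((EG (AF ack)) ∨ (ack ∧ safe))) = {Wait, Busy, Grant, Recv, Init}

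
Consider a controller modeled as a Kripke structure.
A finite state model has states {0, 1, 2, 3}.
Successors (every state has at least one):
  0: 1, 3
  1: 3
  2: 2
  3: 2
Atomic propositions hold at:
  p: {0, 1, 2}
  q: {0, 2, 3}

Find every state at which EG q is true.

EG q: greatest fixpoint, start Z0 = {0, 2, 3}, keep only states in Sat with some successor in Z. Already a fixed point.
Sat(EG q) = {0, 2, 3}

{0, 2, 3}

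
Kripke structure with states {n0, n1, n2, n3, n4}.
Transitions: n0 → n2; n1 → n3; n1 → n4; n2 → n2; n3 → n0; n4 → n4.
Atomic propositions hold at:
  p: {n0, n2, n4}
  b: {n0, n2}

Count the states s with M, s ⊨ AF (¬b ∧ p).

1

Sat(¬b) = {n1, n3, n4}
Sat(¬b ∧ p) = {n4}
AF (¬b ∧ p): least fixpoint, start Z0 = {n4}, add states with every successor in Z. Already a fixed point.
Sat(AF (¬b ∧ p)) = {n4}
|Sat(AF (¬b ∧ p))| = |{n4}| = 1.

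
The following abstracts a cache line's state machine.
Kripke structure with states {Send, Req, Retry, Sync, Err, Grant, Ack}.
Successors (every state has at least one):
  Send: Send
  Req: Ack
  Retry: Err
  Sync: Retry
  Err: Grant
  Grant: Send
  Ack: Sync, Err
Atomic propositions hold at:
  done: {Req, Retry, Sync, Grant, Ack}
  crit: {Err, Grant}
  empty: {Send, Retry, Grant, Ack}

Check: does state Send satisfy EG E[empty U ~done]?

Sat(~done) = {Send, Err}
E[empty U ~done]: least fixpoint, start Z0 = Sat(~done) = {Send, Err}, add states in Sat(empty) with some successor in Z. Z1 = {Send, Retry, Err, Grant, Ack}; fixed.
Sat(E[empty U ~done]) = {Send, Retry, Err, Grant, Ack}
EG E[empty U ~done]: greatest fixpoint, start Z0 = {Send, Retry, Err, Grant, Ack}, keep only states in Sat with some successor in Z. Already a fixed point.
Sat(EG E[empty U ~done]) = {Send, Retry, Err, Grant, Ack}
Send ∈ Sat(EG E[empty U ~done]) = {Send, Retry, Err, Grant, Ack}, so the formula holds at Send.

Yes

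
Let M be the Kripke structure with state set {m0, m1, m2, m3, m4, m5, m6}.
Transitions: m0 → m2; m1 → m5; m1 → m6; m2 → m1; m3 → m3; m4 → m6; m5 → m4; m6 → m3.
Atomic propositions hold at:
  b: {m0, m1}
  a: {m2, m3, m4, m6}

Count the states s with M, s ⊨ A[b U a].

A[b U a]: least fixpoint, start Z0 = Sat(a) = {m2, m3, m4, m6}, add states in Sat(b) with every successor in Z. Z1 = {m0, m2, m3, m4, m6}; fixed.
Sat(A[b U a]) = {m0, m2, m3, m4, m6}
|Sat(A[b U a])| = |{m0, m2, m3, m4, m6}| = 5.

5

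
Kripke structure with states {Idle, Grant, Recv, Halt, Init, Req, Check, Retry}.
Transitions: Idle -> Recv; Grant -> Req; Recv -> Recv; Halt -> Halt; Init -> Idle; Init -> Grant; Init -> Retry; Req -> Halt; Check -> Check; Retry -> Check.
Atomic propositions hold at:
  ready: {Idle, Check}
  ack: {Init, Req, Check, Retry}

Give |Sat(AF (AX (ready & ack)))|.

2

Sat(ready & ack) = {Check}
Sat(AX (ready & ack)) = {s : every successor in {Check}} = {Check, Retry}
AF (AX (ready & ack)): least fixpoint, start Z0 = {Check, Retry}, add states with every successor in Z. Already a fixed point.
Sat(AF (AX (ready & ack))) = {Check, Retry}
|Sat(AF (AX (ready & ack)))| = |{Check, Retry}| = 2.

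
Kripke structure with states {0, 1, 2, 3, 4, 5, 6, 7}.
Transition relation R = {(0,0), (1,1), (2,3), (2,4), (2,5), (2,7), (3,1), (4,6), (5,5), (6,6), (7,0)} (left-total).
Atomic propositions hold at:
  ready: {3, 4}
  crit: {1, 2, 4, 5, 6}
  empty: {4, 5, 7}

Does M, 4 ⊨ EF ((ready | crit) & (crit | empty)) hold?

Sat(ready | crit) = {1, 2, 3, 4, 5, 6}
Sat(crit | empty) = {1, 2, 4, 5, 6, 7}
Sat((ready | crit) & (crit | empty)) = {1, 2, 4, 5, 6}
EF ((ready | crit) & (crit | empty)): least fixpoint, start Z0 = {1, 2, 4, 5, 6}, add states with some successor in Z. Z1 = {1, 2, 3, 4, 5, 6}; fixed.
Sat(EF ((ready | crit) & (crit | empty))) = {1, 2, 3, 4, 5, 6}
4 ∈ Sat(EF ((ready | crit) & (crit | empty))) = {1, 2, 3, 4, 5, 6}, so the formula holds at 4.

Yes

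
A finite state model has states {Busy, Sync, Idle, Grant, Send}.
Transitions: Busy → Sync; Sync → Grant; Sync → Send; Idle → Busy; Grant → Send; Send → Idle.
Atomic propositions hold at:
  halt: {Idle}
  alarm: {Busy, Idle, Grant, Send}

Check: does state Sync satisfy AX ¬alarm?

Sat(¬alarm) = {Sync}
Sat(AX ¬alarm) = {s : every successor in {Sync}} = {Busy}
Sync ∉ Sat(AX ¬alarm) = {Busy}, so the formula does not hold at Sync.

No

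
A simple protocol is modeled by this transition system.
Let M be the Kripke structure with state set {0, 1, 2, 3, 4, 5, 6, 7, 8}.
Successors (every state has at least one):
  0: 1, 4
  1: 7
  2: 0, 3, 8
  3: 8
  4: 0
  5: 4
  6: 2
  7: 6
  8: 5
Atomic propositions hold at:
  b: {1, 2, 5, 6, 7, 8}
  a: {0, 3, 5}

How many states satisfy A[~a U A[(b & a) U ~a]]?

Sat(~a) = {1, 2, 4, 6, 7, 8}
Sat(b & a) = {5}
A[(b & a) U ~a]: least fixpoint, start Z0 = Sat(~a) = {1, 2, 4, 6, 7, 8}, add states in Sat(b & a) with every successor in Z. Z1 = {1, 2, 4, 5, 6, 7, 8}; fixed.
Sat(A[(b & a) U ~a]) = {1, 2, 4, 5, 6, 7, 8}
A[~a U A[(b & a) U ~a]]: least fixpoint, start Z0 = Sat(A[(b & a) U ~a]) = {1, 2, 4, 5, 6, 7, 8}, add states in Sat(~a) with every successor in Z. Already a fixed point.
Sat(A[~a U A[(b & a) U ~a]]) = {1, 2, 4, 5, 6, 7, 8}
|Sat(A[~a U A[(b & a) U ~a]])| = |{1, 2, 4, 5, 6, 7, 8}| = 7.

7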